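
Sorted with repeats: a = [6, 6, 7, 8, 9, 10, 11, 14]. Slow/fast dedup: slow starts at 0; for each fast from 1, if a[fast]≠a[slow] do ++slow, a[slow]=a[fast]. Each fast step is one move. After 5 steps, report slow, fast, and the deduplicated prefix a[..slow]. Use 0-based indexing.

slow=4, fast=6, prefix=[6, 7, 8, 9, 10]

(s=0,f=1) a[fast]=6=a[slow] dup → fast++
(s=0,f=2) a[fast]=7≠a[slow]=6 write a[1]=7 → slow++,fast++
(s=1,f=3) a[fast]=8≠a[slow]=7 write a[2]=8 → slow++,fast++
(s=2,f=4) a[fast]=9≠a[slow]=8 write a[3]=9 → slow++,fast++
(s=3,f=5) a[fast]=10≠a[slow]=9 write a[4]=10 → slow++,fast++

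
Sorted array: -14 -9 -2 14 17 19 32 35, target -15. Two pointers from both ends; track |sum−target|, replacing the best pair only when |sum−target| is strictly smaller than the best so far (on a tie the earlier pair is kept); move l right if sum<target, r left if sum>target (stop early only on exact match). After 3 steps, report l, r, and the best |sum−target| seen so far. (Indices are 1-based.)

l=1, r=5, best |Δ|=20

[1,8] -14+35=21 d=36 * → r--
[1,7] -14+32=18 d=33 * → r--
[1,6] -14+19=5 d=20 * → r--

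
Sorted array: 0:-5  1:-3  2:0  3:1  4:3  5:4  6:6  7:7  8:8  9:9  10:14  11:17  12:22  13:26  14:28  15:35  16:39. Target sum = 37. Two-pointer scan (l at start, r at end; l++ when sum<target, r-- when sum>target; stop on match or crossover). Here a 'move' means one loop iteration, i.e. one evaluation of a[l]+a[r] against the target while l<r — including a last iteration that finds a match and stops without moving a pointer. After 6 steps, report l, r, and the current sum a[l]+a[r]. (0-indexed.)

l=4, r=14, sum=31

[0,16] -5+39=34 <37 → l++
[1,16] -3+39=36 <37 → l++
[2,16] 0+39=39 >37 → r--
[2,15] 0+35=35 <37 → l++
[3,15] 1+35=36 <37 → l++
[4,15] 3+35=38 >37 → r--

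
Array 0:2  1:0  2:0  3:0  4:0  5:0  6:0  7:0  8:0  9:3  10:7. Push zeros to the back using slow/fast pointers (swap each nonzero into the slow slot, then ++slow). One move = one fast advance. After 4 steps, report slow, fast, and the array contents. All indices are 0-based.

(s=0,f=0) a[fast]=2≠0 swap→a[0]=2 → slow++,fast++
(s=1,f=1) a[fast]=0 → fast++
(s=1,f=2) a[fast]=0 → fast++
(s=1,f=3) a[fast]=0 → fast++

slow=1, fast=4, a=[2, 0, 0, 0, 0, 0, 0, 0, 0, 3, 7]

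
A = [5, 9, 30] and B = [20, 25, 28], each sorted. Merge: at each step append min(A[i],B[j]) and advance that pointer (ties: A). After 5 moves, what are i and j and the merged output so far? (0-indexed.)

i=2, j=3, merged so far=[5, 9, 20, 25, 28]

[i=0,j=0] A[i]=5<=B[j]=20 take 5 → i++
[i=1,j=0] A[i]=9<=B[j]=20 take 9 → i++
[i=2,j=0] A[i]=30>B[j]=20 take 20 → j++
[i=2,j=1] A[i]=30>B[j]=25 take 25 → j++
[i=2,j=2] A[i]=30>B[j]=28 take 28 → j++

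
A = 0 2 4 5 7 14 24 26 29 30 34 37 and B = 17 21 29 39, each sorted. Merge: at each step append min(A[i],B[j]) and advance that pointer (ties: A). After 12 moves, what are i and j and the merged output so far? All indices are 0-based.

i=0 j=0: A[i]=0<=B[j]=17 take 0, i++
i=1 j=0: A[i]=2<=B[j]=17 take 2, i++
i=2 j=0: A[i]=4<=B[j]=17 take 4, i++
i=3 j=0: A[i]=5<=B[j]=17 take 5, i++
i=4 j=0: A[i]=7<=B[j]=17 take 7, i++
i=5 j=0: A[i]=14<=B[j]=17 take 14, i++
i=6 j=0: A[i]=24>B[j]=17 take 17, j++
i=6 j=1: A[i]=24>B[j]=21 take 21, j++
i=6 j=2: A[i]=24<=B[j]=29 take 24, i++
i=7 j=2: A[i]=26<=B[j]=29 take 26, i++
i=8 j=2: A[i]=29<=B[j]=29 take 29, i++
i=9 j=2: A[i]=30>B[j]=29 take 29, j++

i=9, j=3, merged so far=[0, 2, 4, 5, 7, 14, 17, 21, 24, 26, 29, 29]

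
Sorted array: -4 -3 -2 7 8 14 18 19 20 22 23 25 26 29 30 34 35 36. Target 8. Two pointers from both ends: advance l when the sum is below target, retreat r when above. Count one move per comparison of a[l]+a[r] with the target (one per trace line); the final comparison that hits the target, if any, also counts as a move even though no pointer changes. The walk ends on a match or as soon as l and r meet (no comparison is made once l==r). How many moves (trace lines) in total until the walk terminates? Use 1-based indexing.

[1,18] -4+36=32 >8 → r--
[1,17] -4+35=31 >8 → r--
[1,16] -4+34=30 >8 → r--
[1,15] -4+30=26 >8 → r--
[1,14] -4+29=25 >8 → r--
[1,13] -4+26=22 >8 → r--
[1,12] -4+25=21 >8 → r--
[1,11] -4+23=19 >8 → r--
[1,10] -4+22=18 >8 → r--
[1,9] -4+20=16 >8 → r--
[1,8] -4+19=15 >8 → r--
[1,7] -4+18=14 >8 → r--
[1,6] -4+14=10 >8 → r--
[1,5] -4+8=4 <8 → l++
[2,5] -3+8=5 <8 → l++
[3,5] -2+8=6 <8 → l++
[4,5] 7+8=15 >8 → r--

17 moves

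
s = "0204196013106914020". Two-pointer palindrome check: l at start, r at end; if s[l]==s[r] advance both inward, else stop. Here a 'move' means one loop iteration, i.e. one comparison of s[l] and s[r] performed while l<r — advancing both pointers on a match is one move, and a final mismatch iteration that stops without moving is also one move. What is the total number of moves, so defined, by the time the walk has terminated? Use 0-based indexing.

[0,18] '0'=='0' → l++,r--
[1,17] '2'=='2' → l++,r--
[2,16] '0'=='0' → l++,r--
[3,15] '4'=='4' → l++,r--
[4,14] '1'=='1' → l++,r--
[5,13] '9'=='9' → l++,r--
[6,12] '6'=='6' → l++,r--
[7,11] '0'=='0' → l++,r--
[8,10] '1'=='1' → l++,r--

9 moves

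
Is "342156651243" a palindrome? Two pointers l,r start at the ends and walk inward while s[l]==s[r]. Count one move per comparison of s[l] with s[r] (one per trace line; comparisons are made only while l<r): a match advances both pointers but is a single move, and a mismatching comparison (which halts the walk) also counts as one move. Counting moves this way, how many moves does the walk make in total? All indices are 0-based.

l=0 r=11: '3'=='3', l++,r--
l=1 r=10: '4'=='4', l++,r--
l=2 r=9: '2'=='2', l++,r--
l=3 r=8: '1'=='1', l++,r--
l=4 r=7: '5'=='5', l++,r--
l=5 r=6: '6'=='6', l++,r--

6 moves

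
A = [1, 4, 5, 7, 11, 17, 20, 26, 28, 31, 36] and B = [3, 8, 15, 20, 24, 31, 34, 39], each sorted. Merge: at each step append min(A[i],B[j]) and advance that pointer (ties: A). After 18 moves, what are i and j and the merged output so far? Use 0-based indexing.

[i=0,j=0] A[i]=1<=B[j]=3 take 1 → i++
[i=1,j=0] A[i]=4>B[j]=3 take 3 → j++
[i=1,j=1] A[i]=4<=B[j]=8 take 4 → i++
[i=2,j=1] A[i]=5<=B[j]=8 take 5 → i++
[i=3,j=1] A[i]=7<=B[j]=8 take 7 → i++
[i=4,j=1] A[i]=11>B[j]=8 take 8 → j++
[i=4,j=2] A[i]=11<=B[j]=15 take 11 → i++
[i=5,j=2] A[i]=17>B[j]=15 take 15 → j++
[i=5,j=3] A[i]=17<=B[j]=20 take 17 → i++
[i=6,j=3] A[i]=20<=B[j]=20 take 20 → i++
[i=7,j=3] A[i]=26>B[j]=20 take 20 → j++
[i=7,j=4] A[i]=26>B[j]=24 take 24 → j++
[i=7,j=5] A[i]=26<=B[j]=31 take 26 → i++
[i=8,j=5] A[i]=28<=B[j]=31 take 28 → i++
[i=9,j=5] A[i]=31<=B[j]=31 take 31 → i++
[i=10,j=5] A[i]=36>B[j]=31 take 31 → j++
[i=10,j=6] A[i]=36>B[j]=34 take 34 → j++
[i=10,j=7] A[i]=36<=B[j]=39 take 36 → i++

i=11, j=7, merged so far=[1, 3, 4, 5, 7, 8, 11, 15, 17, 20, 20, 24, 26, 28, 31, 31, 34, 36]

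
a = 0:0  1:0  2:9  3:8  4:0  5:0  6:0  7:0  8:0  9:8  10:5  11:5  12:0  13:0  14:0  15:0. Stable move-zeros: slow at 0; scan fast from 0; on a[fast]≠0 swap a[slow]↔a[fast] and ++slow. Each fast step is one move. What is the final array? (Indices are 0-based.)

(s=0,f=0) a[fast]=0 → fast++
(s=0,f=1) a[fast]=0 → fast++
(s=0,f=2) a[fast]=9≠0 swap→a[0]=9 → slow++,fast++
(s=1,f=3) a[fast]=8≠0 swap→a[1]=8 → slow++,fast++
(s=2,f=4) a[fast]=0 → fast++
(s=2,f=5) a[fast]=0 → fast++
(s=2,f=6) a[fast]=0 → fast++
(s=2,f=7) a[fast]=0 → fast++
(s=2,f=8) a[fast]=0 → fast++
(s=2,f=9) a[fast]=8≠0 swap→a[2]=8 → slow++,fast++
(s=3,f=10) a[fast]=5≠0 swap→a[3]=5 → slow++,fast++
(s=4,f=11) a[fast]=5≠0 swap→a[4]=5 → slow++,fast++
(s=5,f=12) a[fast]=0 → fast++
(s=5,f=13) a[fast]=0 → fast++
(s=5,f=14) a[fast]=0 → fast++
(s=5,f=15) a[fast]=0 → fast++

[9, 8, 8, 5, 5, 0, 0, 0, 0, 0, 0, 0, 0, 0, 0, 0]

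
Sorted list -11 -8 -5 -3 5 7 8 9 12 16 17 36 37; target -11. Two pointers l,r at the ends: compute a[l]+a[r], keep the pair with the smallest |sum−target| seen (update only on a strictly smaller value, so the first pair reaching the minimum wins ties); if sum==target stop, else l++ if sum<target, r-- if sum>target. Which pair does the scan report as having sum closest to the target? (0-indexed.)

pair (-8, -3) with sum -11 (|Δ|=0)

l=0 r=12: -11+37=26 d=37 *, r--
l=0 r=11: -11+36=25 d=36 *, r--
l=0 r=10: -11+17=6 d=17 *, r--
l=0 r=9: -11+16=5 d=16 *, r--
l=0 r=8: -11+12=1 d=12 *, r--
l=0 r=7: -11+9=-2 d=9 *, r--
l=0 r=6: -11+8=-3 d=8 *, r--
l=0 r=5: -11+7=-4 d=7 *, r--
l=0 r=4: -11+5=-6 d=5 *, r--
l=0 r=3: -11+-3=-14 d=3 *, l++
l=1 r=3: -8+-3=-11 d=0 *, stop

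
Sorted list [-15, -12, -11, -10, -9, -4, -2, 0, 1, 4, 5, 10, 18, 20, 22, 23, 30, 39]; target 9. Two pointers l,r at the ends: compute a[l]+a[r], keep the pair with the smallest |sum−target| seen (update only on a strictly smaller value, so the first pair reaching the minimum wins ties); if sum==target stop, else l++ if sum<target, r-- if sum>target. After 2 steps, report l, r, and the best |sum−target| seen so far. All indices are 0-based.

l=0, r=15, best |Δ|=6

l=0 r=17: -15+39=24 d=15 *, r--
l=0 r=16: -15+30=15 d=6 *, r--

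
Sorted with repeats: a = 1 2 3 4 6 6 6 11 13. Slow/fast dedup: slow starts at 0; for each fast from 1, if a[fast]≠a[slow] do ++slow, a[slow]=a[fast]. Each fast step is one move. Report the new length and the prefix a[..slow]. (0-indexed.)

length 7; prefix = [1, 2, 3, 4, 6, 11, 13]

slow=0 fast=1: a[fast]=2≠a[slow]=1 write a[1]=2, slow++,fast++
slow=1 fast=2: a[fast]=3≠a[slow]=2 write a[2]=3, slow++,fast++
slow=2 fast=3: a[fast]=4≠a[slow]=3 write a[3]=4, slow++,fast++
slow=3 fast=4: a[fast]=6≠a[slow]=4 write a[4]=6, slow++,fast++
slow=4 fast=5: a[fast]=6=a[slow] dup, fast++
slow=4 fast=6: a[fast]=6=a[slow] dup, fast++
slow=4 fast=7: a[fast]=11≠a[slow]=6 write a[5]=11, slow++,fast++
slow=5 fast=8: a[fast]=13≠a[slow]=11 write a[6]=13, slow++,fast++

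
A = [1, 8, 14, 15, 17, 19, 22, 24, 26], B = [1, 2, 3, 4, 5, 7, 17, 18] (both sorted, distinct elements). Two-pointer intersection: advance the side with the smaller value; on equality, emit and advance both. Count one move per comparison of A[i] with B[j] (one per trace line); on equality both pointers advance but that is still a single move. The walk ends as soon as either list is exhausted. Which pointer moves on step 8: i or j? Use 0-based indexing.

[i=0,j=0] 1==1 emit → i++,j++
[i=1,j=1] 8>2 → j++
[i=1,j=2] 8>3 → j++
[i=1,j=3] 8>4 → j++
[i=1,j=4] 8>5 → j++
[i=1,j=5] 8>7 → j++
[i=1,j=6] 8<17 → i++
[i=2,j=6] 14<17 → i++

i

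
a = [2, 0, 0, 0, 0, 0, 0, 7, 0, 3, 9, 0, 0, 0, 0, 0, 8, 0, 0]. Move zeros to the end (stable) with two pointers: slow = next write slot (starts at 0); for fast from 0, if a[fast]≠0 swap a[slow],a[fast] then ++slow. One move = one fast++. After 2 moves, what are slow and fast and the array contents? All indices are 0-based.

slow=1, fast=2, a=[2, 0, 0, 0, 0, 0, 0, 7, 0, 3, 9, 0, 0, 0, 0, 0, 8, 0, 0]

slow=0 fast=0: a[fast]=2≠0 swap→a[0]=2, slow++,fast++
slow=1 fast=1: a[fast]=0, fast++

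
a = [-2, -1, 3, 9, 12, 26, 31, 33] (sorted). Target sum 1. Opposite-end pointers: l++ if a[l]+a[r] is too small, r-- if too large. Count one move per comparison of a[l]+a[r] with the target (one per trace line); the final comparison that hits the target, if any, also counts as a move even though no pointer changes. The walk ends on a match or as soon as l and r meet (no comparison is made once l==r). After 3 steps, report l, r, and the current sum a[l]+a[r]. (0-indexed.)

l=0, r=4, sum=10

[0,7] -2+33=31 >1 → r--
[0,6] -2+31=29 >1 → r--
[0,5] -2+26=24 >1 → r--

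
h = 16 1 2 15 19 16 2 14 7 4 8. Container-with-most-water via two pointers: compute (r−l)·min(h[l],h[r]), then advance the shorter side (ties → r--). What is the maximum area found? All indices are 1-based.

max area = 98

l=1 r=11: min(16,8)*10=80 best=80 *, r--
l=1 r=10: min(16,4)*9=36 best=80, r--
l=1 r=9: min(16,7)*8=56 best=80, r--
l=1 r=8: min(16,14)*7=98 best=98 *, r--
l=1 r=7: min(16,2)*6=12 best=98, r--
l=1 r=6: min(16,16)*5=80 best=98, r--
l=1 r=5: min(16,19)*4=64 best=98, l++
l=2 r=5: min(1,19)*3=3 best=98, l++
l=3 r=5: min(2,19)*2=4 best=98, l++
l=4 r=5: min(15,19)*1=15 best=98, l++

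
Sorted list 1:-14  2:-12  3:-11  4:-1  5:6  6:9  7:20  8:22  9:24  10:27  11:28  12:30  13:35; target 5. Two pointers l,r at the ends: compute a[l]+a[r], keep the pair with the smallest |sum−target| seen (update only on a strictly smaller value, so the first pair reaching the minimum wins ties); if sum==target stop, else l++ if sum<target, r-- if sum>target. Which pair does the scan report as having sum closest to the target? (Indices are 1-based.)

pair (-1, 6) with sum 5 (|Δ|=0)

l=1 r=13: -14+35=21 d=16 *, r--
l=1 r=12: -14+30=16 d=11 *, r--
l=1 r=11: -14+28=14 d=9 *, r--
l=1 r=10: -14+27=13 d=8 *, r--
l=1 r=9: -14+24=10 d=5 *, r--
l=1 r=8: -14+22=8 d=3 *, r--
l=1 r=7: -14+20=6 d=1 *, r--
l=1 r=6: -14+9=-5 d=10, l++
l=2 r=6: -12+9=-3 d=8, l++
l=3 r=6: -11+9=-2 d=7, l++
l=4 r=6: -1+9=8 d=3, r--
l=4 r=5: -1+6=5 d=0 *, stop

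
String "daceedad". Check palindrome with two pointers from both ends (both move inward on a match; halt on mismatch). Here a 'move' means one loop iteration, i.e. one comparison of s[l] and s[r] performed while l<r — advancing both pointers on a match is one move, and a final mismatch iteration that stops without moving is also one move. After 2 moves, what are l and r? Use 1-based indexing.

l=1 r=8: 'd'=='d', l++,r--
l=2 r=7: 'a'=='a', l++,r--

l=3, r=6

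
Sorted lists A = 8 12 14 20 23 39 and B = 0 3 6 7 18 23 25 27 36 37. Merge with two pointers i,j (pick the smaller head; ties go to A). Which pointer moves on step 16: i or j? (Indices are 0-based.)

i

i=0 j=0: A[i]=8>B[j]=0 take 0, j++
i=0 j=1: A[i]=8>B[j]=3 take 3, j++
i=0 j=2: A[i]=8>B[j]=6 take 6, j++
i=0 j=3: A[i]=8>B[j]=7 take 7, j++
i=0 j=4: A[i]=8<=B[j]=18 take 8, i++
i=1 j=4: A[i]=12<=B[j]=18 take 12, i++
i=2 j=4: A[i]=14<=B[j]=18 take 14, i++
i=3 j=4: A[i]=20>B[j]=18 take 18, j++
i=3 j=5: A[i]=20<=B[j]=23 take 20, i++
i=4 j=5: A[i]=23<=B[j]=23 take 23, i++
i=5 j=5: A[i]=39>B[j]=23 take 23, j++
i=5 j=6: A[i]=39>B[j]=25 take 25, j++
i=5 j=7: A[i]=39>B[j]=27 take 27, j++
i=5 j=8: A[i]=39>B[j]=36 take 36, j++
i=5 j=9: A[i]=39>B[j]=37 take 37, j++
i=5 j=10: B done, take A[i]=39, i++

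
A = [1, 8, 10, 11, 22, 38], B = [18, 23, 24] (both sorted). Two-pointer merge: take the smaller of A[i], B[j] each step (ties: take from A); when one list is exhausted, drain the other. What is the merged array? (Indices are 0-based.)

[i=0,j=0] A[i]=1<=B[j]=18 take 1 → i++
[i=1,j=0] A[i]=8<=B[j]=18 take 8 → i++
[i=2,j=0] A[i]=10<=B[j]=18 take 10 → i++
[i=3,j=0] A[i]=11<=B[j]=18 take 11 → i++
[i=4,j=0] A[i]=22>B[j]=18 take 18 → j++
[i=4,j=1] A[i]=22<=B[j]=23 take 22 → i++
[i=5,j=1] A[i]=38>B[j]=23 take 23 → j++
[i=5,j=2] A[i]=38>B[j]=24 take 24 → j++
[i=5,j=3] B done, take A[i]=38 → i++

[1, 8, 10, 11, 18, 22, 23, 24, 38]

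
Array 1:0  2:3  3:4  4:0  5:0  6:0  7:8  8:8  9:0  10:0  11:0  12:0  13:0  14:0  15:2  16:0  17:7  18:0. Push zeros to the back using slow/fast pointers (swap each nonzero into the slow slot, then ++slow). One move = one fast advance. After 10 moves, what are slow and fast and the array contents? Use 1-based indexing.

slow=1 fast=1: a[fast]=0, fast++
slow=1 fast=2: a[fast]=3≠0 swap→a[1]=3, slow++,fast++
slow=2 fast=3: a[fast]=4≠0 swap→a[2]=4, slow++,fast++
slow=3 fast=4: a[fast]=0, fast++
slow=3 fast=5: a[fast]=0, fast++
slow=3 fast=6: a[fast]=0, fast++
slow=3 fast=7: a[fast]=8≠0 swap→a[3]=8, slow++,fast++
slow=4 fast=8: a[fast]=8≠0 swap→a[4]=8, slow++,fast++
slow=5 fast=9: a[fast]=0, fast++
slow=5 fast=10: a[fast]=0, fast++

slow=5, fast=11, a=[3, 4, 8, 8, 0, 0, 0, 0, 0, 0, 0, 0, 0, 0, 2, 0, 7, 0]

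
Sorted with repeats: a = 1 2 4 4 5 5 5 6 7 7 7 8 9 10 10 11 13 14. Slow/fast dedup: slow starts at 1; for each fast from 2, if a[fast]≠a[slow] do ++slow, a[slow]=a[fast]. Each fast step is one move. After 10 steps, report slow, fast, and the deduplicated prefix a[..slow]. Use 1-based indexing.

slow=6, fast=12, prefix=[1, 2, 4, 5, 6, 7]

slow=1 fast=2: a[fast]=2≠a[slow]=1 write a[2]=2, slow++,fast++
slow=2 fast=3: a[fast]=4≠a[slow]=2 write a[3]=4, slow++,fast++
slow=3 fast=4: a[fast]=4=a[slow] dup, fast++
slow=3 fast=5: a[fast]=5≠a[slow]=4 write a[4]=5, slow++,fast++
slow=4 fast=6: a[fast]=5=a[slow] dup, fast++
slow=4 fast=7: a[fast]=5=a[slow] dup, fast++
slow=4 fast=8: a[fast]=6≠a[slow]=5 write a[5]=6, slow++,fast++
slow=5 fast=9: a[fast]=7≠a[slow]=6 write a[6]=7, slow++,fast++
slow=6 fast=10: a[fast]=7=a[slow] dup, fast++
slow=6 fast=11: a[fast]=7=a[slow] dup, fast++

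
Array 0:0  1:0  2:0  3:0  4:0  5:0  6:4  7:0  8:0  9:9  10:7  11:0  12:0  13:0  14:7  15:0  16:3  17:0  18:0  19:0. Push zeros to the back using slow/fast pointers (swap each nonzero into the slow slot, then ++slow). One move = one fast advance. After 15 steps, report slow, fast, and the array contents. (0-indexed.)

slow=4, fast=15, a=[4, 9, 7, 7, 0, 0, 0, 0, 0, 0, 0, 0, 0, 0, 0, 0, 3, 0, 0, 0]

(s=0,f=0) a[fast]=0 → fast++
(s=0,f=1) a[fast]=0 → fast++
(s=0,f=2) a[fast]=0 → fast++
(s=0,f=3) a[fast]=0 → fast++
(s=0,f=4) a[fast]=0 → fast++
(s=0,f=5) a[fast]=0 → fast++
(s=0,f=6) a[fast]=4≠0 swap→a[0]=4 → slow++,fast++
(s=1,f=7) a[fast]=0 → fast++
(s=1,f=8) a[fast]=0 → fast++
(s=1,f=9) a[fast]=9≠0 swap→a[1]=9 → slow++,fast++
(s=2,f=10) a[fast]=7≠0 swap→a[2]=7 → slow++,fast++
(s=3,f=11) a[fast]=0 → fast++
(s=3,f=12) a[fast]=0 → fast++
(s=3,f=13) a[fast]=0 → fast++
(s=3,f=14) a[fast]=7≠0 swap→a[3]=7 → slow++,fast++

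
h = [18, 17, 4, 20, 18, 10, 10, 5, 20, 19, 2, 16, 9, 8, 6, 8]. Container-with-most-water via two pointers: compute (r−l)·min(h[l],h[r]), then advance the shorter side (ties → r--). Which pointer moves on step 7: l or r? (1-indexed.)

l=1 r=16: min(18,8)*15=120 best=120 *, r--
l=1 r=15: min(18,6)*14=84 best=120, r--
l=1 r=14: min(18,8)*13=104 best=120, r--
l=1 r=13: min(18,9)*12=108 best=120, r--
l=1 r=12: min(18,16)*11=176 best=176 *, r--
l=1 r=11: min(18,2)*10=20 best=176, r--
l=1 r=10: min(18,19)*9=162 best=176, l++

l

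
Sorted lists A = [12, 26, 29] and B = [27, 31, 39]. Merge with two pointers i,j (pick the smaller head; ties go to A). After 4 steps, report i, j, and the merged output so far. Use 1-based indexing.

i=4, j=2, merged so far=[12, 26, 27, 29]

i=1 j=1: A[i]=12<=B[j]=27 take 12, i++
i=2 j=1: A[i]=26<=B[j]=27 take 26, i++
i=3 j=1: A[i]=29>B[j]=27 take 27, j++
i=3 j=2: A[i]=29<=B[j]=31 take 29, i++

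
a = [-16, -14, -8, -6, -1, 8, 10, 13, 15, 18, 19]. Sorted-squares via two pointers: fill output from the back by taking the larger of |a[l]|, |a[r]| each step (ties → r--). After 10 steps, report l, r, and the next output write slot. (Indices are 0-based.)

l=0 r=10: |-16|<=|19| out[10]=361, r--
l=0 r=9: |-16|<=|18| out[9]=324, r--
l=0 r=8: |-16|>|15| out[8]=256, l++
l=1 r=8: |-14|<=|15| out[7]=225, r--
l=1 r=7: |-14|>|13| out[6]=196, l++
l=2 r=7: |-8|<=|13| out[5]=169, r--
l=2 r=6: |-8|<=|10| out[4]=100, r--
l=2 r=5: |-8|<=|8| out[3]=64, r--
l=2 r=4: |-8|>|-1| out[2]=64, l++
l=3 r=4: |-6|>|-1| out[1]=36, l++

l=4, r=4, next write slot=0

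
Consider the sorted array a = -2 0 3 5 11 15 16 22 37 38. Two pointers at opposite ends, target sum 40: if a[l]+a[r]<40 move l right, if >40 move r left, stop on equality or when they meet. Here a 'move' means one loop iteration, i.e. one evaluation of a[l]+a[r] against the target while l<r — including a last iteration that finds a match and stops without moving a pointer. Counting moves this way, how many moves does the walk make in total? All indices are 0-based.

4 moves

[0,9] -2+38=36 <40 → l++
[1,9] 0+38=38 <40 → l++
[2,9] 3+38=41 >40 → r--
[2,8] 3+37=40 → found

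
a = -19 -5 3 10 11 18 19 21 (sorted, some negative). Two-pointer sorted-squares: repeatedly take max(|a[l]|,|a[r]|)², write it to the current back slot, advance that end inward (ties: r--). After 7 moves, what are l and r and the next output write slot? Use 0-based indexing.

l=2, r=2, next write slot=0

l=0 r=7: |-19|<=|21| out[7]=441, r--
l=0 r=6: |-19|<=|19| out[6]=361, r--
l=0 r=5: |-19|>|18| out[5]=361, l++
l=1 r=5: |-5|<=|18| out[4]=324, r--
l=1 r=4: |-5|<=|11| out[3]=121, r--
l=1 r=3: |-5|<=|10| out[2]=100, r--
l=1 r=2: |-5|>|3| out[1]=25, l++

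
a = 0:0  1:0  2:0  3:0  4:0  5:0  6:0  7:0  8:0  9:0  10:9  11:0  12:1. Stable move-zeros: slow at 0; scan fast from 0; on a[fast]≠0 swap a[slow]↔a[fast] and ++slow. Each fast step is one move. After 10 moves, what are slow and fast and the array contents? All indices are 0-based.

(s=0,f=0) a[fast]=0 → fast++
(s=0,f=1) a[fast]=0 → fast++
(s=0,f=2) a[fast]=0 → fast++
(s=0,f=3) a[fast]=0 → fast++
(s=0,f=4) a[fast]=0 → fast++
(s=0,f=5) a[fast]=0 → fast++
(s=0,f=6) a[fast]=0 → fast++
(s=0,f=7) a[fast]=0 → fast++
(s=0,f=8) a[fast]=0 → fast++
(s=0,f=9) a[fast]=0 → fast++

slow=0, fast=10, a=[0, 0, 0, 0, 0, 0, 0, 0, 0, 0, 9, 0, 1]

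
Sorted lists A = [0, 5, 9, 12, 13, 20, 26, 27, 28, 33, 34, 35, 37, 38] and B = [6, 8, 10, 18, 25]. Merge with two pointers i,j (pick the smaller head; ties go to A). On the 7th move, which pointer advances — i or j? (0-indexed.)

i=0 j=0: A[i]=0<=B[j]=6 take 0, i++
i=1 j=0: A[i]=5<=B[j]=6 take 5, i++
i=2 j=0: A[i]=9>B[j]=6 take 6, j++
i=2 j=1: A[i]=9>B[j]=8 take 8, j++
i=2 j=2: A[i]=9<=B[j]=10 take 9, i++
i=3 j=2: A[i]=12>B[j]=10 take 10, j++
i=3 j=3: A[i]=12<=B[j]=18 take 12, i++

i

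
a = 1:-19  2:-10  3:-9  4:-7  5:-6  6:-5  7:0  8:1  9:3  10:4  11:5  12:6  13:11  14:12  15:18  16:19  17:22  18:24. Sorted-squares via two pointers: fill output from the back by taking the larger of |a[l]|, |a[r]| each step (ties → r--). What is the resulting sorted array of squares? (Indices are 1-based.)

l=1 r=18: |-19|<=|24| out[18]=576, r--
l=1 r=17: |-19|<=|22| out[17]=484, r--
l=1 r=16: |-19|<=|19| out[16]=361, r--
l=1 r=15: |-19|>|18| out[15]=361, l++
l=2 r=15: |-10|<=|18| out[14]=324, r--
l=2 r=14: |-10|<=|12| out[13]=144, r--
l=2 r=13: |-10|<=|11| out[12]=121, r--
l=2 r=12: |-10|>|6| out[11]=100, l++
l=3 r=12: |-9|>|6| out[10]=81, l++
l=4 r=12: |-7|>|6| out[9]=49, l++
l=5 r=12: |-6|<=|6| out[8]=36, r--
l=5 r=11: |-6|>|5| out[7]=36, l++
l=6 r=11: |-5|<=|5| out[6]=25, r--
l=6 r=10: |-5|>|4| out[5]=25, l++
l=7 r=10: |0|<=|4| out[4]=16, r--
l=7 r=9: |0|<=|3| out[3]=9, r--
l=7 r=8: |0|<=|1| out[2]=1, r--
l=7 r=7: |0|<=|0| out[1]=0, r--

[0, 1, 9, 16, 25, 25, 36, 36, 49, 81, 100, 121, 144, 324, 361, 361, 484, 576]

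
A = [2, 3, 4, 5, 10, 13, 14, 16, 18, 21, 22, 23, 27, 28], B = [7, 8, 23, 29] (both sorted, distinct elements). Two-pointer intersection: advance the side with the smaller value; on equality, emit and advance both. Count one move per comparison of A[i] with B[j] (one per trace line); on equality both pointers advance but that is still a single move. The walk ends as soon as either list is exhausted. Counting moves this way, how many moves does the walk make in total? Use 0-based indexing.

i=0 j=0: 2<7, i++
i=1 j=0: 3<7, i++
i=2 j=0: 4<7, i++
i=3 j=0: 5<7, i++
i=4 j=0: 10>7, j++
i=4 j=1: 10>8, j++
i=4 j=2: 10<23, i++
i=5 j=2: 13<23, i++
i=6 j=2: 14<23, i++
i=7 j=2: 16<23, i++
i=8 j=2: 18<23, i++
i=9 j=2: 21<23, i++
i=10 j=2: 22<23, i++
i=11 j=2: 23==23 emit, i++,j++
i=12 j=3: 27<29, i++
i=13 j=3: 28<29, i++

16 moves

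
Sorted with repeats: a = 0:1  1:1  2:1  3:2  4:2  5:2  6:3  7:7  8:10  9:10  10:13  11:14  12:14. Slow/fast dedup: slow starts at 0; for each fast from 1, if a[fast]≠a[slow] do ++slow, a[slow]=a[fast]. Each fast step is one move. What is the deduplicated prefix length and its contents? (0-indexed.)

slow=0 fast=1: a[fast]=1=a[slow] dup, fast++
slow=0 fast=2: a[fast]=1=a[slow] dup, fast++
slow=0 fast=3: a[fast]=2≠a[slow]=1 write a[1]=2, slow++,fast++
slow=1 fast=4: a[fast]=2=a[slow] dup, fast++
slow=1 fast=5: a[fast]=2=a[slow] dup, fast++
slow=1 fast=6: a[fast]=3≠a[slow]=2 write a[2]=3, slow++,fast++
slow=2 fast=7: a[fast]=7≠a[slow]=3 write a[3]=7, slow++,fast++
slow=3 fast=8: a[fast]=10≠a[slow]=7 write a[4]=10, slow++,fast++
slow=4 fast=9: a[fast]=10=a[slow] dup, fast++
slow=4 fast=10: a[fast]=13≠a[slow]=10 write a[5]=13, slow++,fast++
slow=5 fast=11: a[fast]=14≠a[slow]=13 write a[6]=14, slow++,fast++
slow=6 fast=12: a[fast]=14=a[slow] dup, fast++

length 7; prefix = [1, 2, 3, 7, 10, 13, 14]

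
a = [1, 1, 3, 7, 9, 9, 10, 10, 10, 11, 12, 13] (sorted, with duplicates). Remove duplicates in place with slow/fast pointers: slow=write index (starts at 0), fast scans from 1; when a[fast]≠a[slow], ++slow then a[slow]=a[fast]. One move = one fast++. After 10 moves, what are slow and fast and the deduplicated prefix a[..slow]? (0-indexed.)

slow=6, fast=11, prefix=[1, 3, 7, 9, 10, 11, 12]

(s=0,f=1) a[fast]=1=a[slow] dup → fast++
(s=0,f=2) a[fast]=3≠a[slow]=1 write a[1]=3 → slow++,fast++
(s=1,f=3) a[fast]=7≠a[slow]=3 write a[2]=7 → slow++,fast++
(s=2,f=4) a[fast]=9≠a[slow]=7 write a[3]=9 → slow++,fast++
(s=3,f=5) a[fast]=9=a[slow] dup → fast++
(s=3,f=6) a[fast]=10≠a[slow]=9 write a[4]=10 → slow++,fast++
(s=4,f=7) a[fast]=10=a[slow] dup → fast++
(s=4,f=8) a[fast]=10=a[slow] dup → fast++
(s=4,f=9) a[fast]=11≠a[slow]=10 write a[5]=11 → slow++,fast++
(s=5,f=10) a[fast]=12≠a[slow]=11 write a[6]=12 → slow++,fast++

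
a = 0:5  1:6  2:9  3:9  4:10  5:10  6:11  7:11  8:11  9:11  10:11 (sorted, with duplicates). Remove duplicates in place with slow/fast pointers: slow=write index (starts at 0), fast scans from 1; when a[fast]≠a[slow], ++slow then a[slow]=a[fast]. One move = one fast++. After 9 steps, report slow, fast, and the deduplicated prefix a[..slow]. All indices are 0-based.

slow=0 fast=1: a[fast]=6≠a[slow]=5 write a[1]=6, slow++,fast++
slow=1 fast=2: a[fast]=9≠a[slow]=6 write a[2]=9, slow++,fast++
slow=2 fast=3: a[fast]=9=a[slow] dup, fast++
slow=2 fast=4: a[fast]=10≠a[slow]=9 write a[3]=10, slow++,fast++
slow=3 fast=5: a[fast]=10=a[slow] dup, fast++
slow=3 fast=6: a[fast]=11≠a[slow]=10 write a[4]=11, slow++,fast++
slow=4 fast=7: a[fast]=11=a[slow] dup, fast++
slow=4 fast=8: a[fast]=11=a[slow] dup, fast++
slow=4 fast=9: a[fast]=11=a[slow] dup, fast++

slow=4, fast=10, prefix=[5, 6, 9, 10, 11]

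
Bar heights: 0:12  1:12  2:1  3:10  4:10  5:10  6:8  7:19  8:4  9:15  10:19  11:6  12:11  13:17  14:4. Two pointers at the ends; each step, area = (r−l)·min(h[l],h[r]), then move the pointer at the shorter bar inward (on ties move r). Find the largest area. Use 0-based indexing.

l=0 r=14: min(12,4)*14=56 best=56 *, r--
l=0 r=13: min(12,17)*13=156 best=156 *, l++
l=1 r=13: min(12,17)*12=144 best=156, l++
l=2 r=13: min(1,17)*11=11 best=156, l++
l=3 r=13: min(10,17)*10=100 best=156, l++
l=4 r=13: min(10,17)*9=90 best=156, l++
l=5 r=13: min(10,17)*8=80 best=156, l++
l=6 r=13: min(8,17)*7=56 best=156, l++
l=7 r=13: min(19,17)*6=102 best=156, r--
l=7 r=12: min(19,11)*5=55 best=156, r--
l=7 r=11: min(19,6)*4=24 best=156, r--
l=7 r=10: min(19,19)*3=57 best=156, r--
l=7 r=9: min(19,15)*2=30 best=156, r--
l=7 r=8: min(19,4)*1=4 best=156, r--

max area = 156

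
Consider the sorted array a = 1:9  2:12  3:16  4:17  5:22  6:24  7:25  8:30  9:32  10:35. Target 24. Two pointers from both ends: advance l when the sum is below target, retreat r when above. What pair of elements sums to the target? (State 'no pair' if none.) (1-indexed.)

l=1 r=10: 9+35=44 >24, r--
l=1 r=9: 9+32=41 >24, r--
l=1 r=8: 9+30=39 >24, r--
l=1 r=7: 9+25=34 >24, r--
l=1 r=6: 9+24=33 >24, r--
l=1 r=5: 9+22=31 >24, r--
l=1 r=4: 9+17=26 >24, r--
l=1 r=3: 9+16=25 >24, r--
l=1 r=2: 9+12=21 <24, l++

no pair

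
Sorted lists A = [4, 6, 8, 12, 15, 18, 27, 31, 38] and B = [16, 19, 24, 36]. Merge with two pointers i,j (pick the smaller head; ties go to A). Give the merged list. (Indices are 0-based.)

[4, 6, 8, 12, 15, 16, 18, 19, 24, 27, 31, 36, 38]

[i=0,j=0] A[i]=4<=B[j]=16 take 4 → i++
[i=1,j=0] A[i]=6<=B[j]=16 take 6 → i++
[i=2,j=0] A[i]=8<=B[j]=16 take 8 → i++
[i=3,j=0] A[i]=12<=B[j]=16 take 12 → i++
[i=4,j=0] A[i]=15<=B[j]=16 take 15 → i++
[i=5,j=0] A[i]=18>B[j]=16 take 16 → j++
[i=5,j=1] A[i]=18<=B[j]=19 take 18 → i++
[i=6,j=1] A[i]=27>B[j]=19 take 19 → j++
[i=6,j=2] A[i]=27>B[j]=24 take 24 → j++
[i=6,j=3] A[i]=27<=B[j]=36 take 27 → i++
[i=7,j=3] A[i]=31<=B[j]=36 take 31 → i++
[i=8,j=3] A[i]=38>B[j]=36 take 36 → j++
[i=8,j=4] B done, take A[i]=38 → i++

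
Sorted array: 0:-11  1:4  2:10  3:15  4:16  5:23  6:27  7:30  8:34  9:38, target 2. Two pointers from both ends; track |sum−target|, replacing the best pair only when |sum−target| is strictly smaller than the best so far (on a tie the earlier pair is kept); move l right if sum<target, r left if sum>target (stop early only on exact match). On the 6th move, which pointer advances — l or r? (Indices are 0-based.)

l=0 r=9: -11+38=27 d=25 *, r--
l=0 r=8: -11+34=23 d=21 *, r--
l=0 r=7: -11+30=19 d=17 *, r--
l=0 r=6: -11+27=16 d=14 *, r--
l=0 r=5: -11+23=12 d=10 *, r--
l=0 r=4: -11+16=5 d=3 *, r--

r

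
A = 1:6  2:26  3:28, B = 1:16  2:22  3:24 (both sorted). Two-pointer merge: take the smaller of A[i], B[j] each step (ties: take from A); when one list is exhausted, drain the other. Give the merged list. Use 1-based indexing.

[6, 16, 22, 24, 26, 28]

[i=1,j=1] A[i]=6<=B[j]=16 take 6 → i++
[i=2,j=1] A[i]=26>B[j]=16 take 16 → j++
[i=2,j=2] A[i]=26>B[j]=22 take 22 → j++
[i=2,j=3] A[i]=26>B[j]=24 take 24 → j++
[i=2,j=4] B done, take A[i]=26 → i++
[i=3,j=4] B done, take A[i]=28 → i++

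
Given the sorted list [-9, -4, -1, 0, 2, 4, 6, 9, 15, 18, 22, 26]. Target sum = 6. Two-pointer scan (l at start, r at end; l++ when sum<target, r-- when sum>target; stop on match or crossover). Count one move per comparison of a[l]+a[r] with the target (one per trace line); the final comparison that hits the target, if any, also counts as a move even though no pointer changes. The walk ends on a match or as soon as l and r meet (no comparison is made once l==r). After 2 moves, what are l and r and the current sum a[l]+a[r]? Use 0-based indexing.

l=0 r=11: -9+26=17 >6, r--
l=0 r=10: -9+22=13 >6, r--

l=0, r=9, sum=9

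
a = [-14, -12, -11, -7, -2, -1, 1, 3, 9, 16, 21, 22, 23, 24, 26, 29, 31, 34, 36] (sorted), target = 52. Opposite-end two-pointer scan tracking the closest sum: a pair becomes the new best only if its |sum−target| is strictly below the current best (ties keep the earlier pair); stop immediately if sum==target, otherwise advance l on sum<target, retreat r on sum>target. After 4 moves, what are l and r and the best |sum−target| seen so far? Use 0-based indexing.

l=4, r=18, best |Δ|=23

[0,18] -14+36=22 d=30 * → l++
[1,18] -12+36=24 d=28 * → l++
[2,18] -11+36=25 d=27 * → l++
[3,18] -7+36=29 d=23 * → l++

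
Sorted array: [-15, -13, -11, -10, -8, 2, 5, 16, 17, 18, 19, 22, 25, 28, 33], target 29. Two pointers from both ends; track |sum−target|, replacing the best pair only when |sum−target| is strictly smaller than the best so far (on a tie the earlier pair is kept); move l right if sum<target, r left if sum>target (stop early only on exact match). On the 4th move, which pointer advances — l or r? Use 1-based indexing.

[1,15] -15+33=18 d=11 * → l++
[2,15] -13+33=20 d=9 * → l++
[3,15] -11+33=22 d=7 * → l++
[4,15] -10+33=23 d=6 * → l++

l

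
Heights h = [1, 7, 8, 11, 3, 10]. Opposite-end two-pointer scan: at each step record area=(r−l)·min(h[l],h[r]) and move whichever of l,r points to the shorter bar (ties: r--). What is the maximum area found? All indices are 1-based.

l=1 r=6: min(1,10)*5=5 best=5 *, l++
l=2 r=6: min(7,10)*4=28 best=28 *, l++
l=3 r=6: min(8,10)*3=24 best=28, l++
l=4 r=6: min(11,10)*2=20 best=28, r--
l=4 r=5: min(11,3)*1=3 best=28, r--

max area = 28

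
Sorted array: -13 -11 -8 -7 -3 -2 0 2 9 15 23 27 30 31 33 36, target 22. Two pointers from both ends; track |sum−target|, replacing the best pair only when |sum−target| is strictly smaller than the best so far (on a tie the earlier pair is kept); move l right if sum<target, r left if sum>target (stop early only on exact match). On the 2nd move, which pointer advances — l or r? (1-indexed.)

l

[1,16] -13+36=23 d=1 * → r--
[1,15] -13+33=20 d=2 → l++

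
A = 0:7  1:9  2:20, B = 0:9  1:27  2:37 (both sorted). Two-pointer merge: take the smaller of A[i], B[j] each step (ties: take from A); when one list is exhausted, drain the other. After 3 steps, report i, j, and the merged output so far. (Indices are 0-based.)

[i=0,j=0] A[i]=7<=B[j]=9 take 7 → i++
[i=1,j=0] A[i]=9<=B[j]=9 take 9 → i++
[i=2,j=0] A[i]=20>B[j]=9 take 9 → j++

i=2, j=1, merged so far=[7, 9, 9]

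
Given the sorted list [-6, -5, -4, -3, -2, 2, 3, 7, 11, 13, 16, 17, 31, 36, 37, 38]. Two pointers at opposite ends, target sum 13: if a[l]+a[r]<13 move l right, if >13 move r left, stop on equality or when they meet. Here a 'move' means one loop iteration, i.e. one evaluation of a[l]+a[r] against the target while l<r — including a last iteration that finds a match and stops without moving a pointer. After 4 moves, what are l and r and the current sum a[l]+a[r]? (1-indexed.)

[1,16] -6+38=32 >13 → r--
[1,15] -6+37=31 >13 → r--
[1,14] -6+36=30 >13 → r--
[1,13] -6+31=25 >13 → r--

l=1, r=12, sum=11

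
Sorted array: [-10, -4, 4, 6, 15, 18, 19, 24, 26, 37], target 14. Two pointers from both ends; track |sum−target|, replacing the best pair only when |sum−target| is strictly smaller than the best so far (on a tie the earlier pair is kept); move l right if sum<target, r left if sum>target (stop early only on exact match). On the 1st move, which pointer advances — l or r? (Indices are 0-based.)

[0,9] -10+37=27 d=13 * → r--

r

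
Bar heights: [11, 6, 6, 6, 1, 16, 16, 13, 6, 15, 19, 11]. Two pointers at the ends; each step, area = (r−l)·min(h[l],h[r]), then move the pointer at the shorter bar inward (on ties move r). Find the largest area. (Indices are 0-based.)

max area = 121

l=0 r=11: min(11,11)*11=121 best=121 *, r--
l=0 r=10: min(11,19)*10=110 best=121, l++
l=1 r=10: min(6,19)*9=54 best=121, l++
l=2 r=10: min(6,19)*8=48 best=121, l++
l=3 r=10: min(6,19)*7=42 best=121, l++
l=4 r=10: min(1,19)*6=6 best=121, l++
l=5 r=10: min(16,19)*5=80 best=121, l++
l=6 r=10: min(16,19)*4=64 best=121, l++
l=7 r=10: min(13,19)*3=39 best=121, l++
l=8 r=10: min(6,19)*2=12 best=121, l++
l=9 r=10: min(15,19)*1=15 best=121, l++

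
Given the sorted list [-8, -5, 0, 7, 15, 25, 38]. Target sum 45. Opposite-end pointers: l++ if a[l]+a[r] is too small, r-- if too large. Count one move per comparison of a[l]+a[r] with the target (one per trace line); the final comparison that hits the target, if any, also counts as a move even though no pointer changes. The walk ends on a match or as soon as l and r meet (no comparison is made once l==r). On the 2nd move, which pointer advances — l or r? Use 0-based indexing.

[0,6] -8+38=30 <45 → l++
[1,6] -5+38=33 <45 → l++

l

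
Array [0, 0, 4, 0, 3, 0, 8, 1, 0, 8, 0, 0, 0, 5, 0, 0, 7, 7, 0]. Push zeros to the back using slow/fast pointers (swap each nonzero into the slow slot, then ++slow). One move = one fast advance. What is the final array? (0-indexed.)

(s=0,f=0) a[fast]=0 → fast++
(s=0,f=1) a[fast]=0 → fast++
(s=0,f=2) a[fast]=4≠0 swap→a[0]=4 → slow++,fast++
(s=1,f=3) a[fast]=0 → fast++
(s=1,f=4) a[fast]=3≠0 swap→a[1]=3 → slow++,fast++
(s=2,f=5) a[fast]=0 → fast++
(s=2,f=6) a[fast]=8≠0 swap→a[2]=8 → slow++,fast++
(s=3,f=7) a[fast]=1≠0 swap→a[3]=1 → slow++,fast++
(s=4,f=8) a[fast]=0 → fast++
(s=4,f=9) a[fast]=8≠0 swap→a[4]=8 → slow++,fast++
(s=5,f=10) a[fast]=0 → fast++
(s=5,f=11) a[fast]=0 → fast++
(s=5,f=12) a[fast]=0 → fast++
(s=5,f=13) a[fast]=5≠0 swap→a[5]=5 → slow++,fast++
(s=6,f=14) a[fast]=0 → fast++
(s=6,f=15) a[fast]=0 → fast++
(s=6,f=16) a[fast]=7≠0 swap→a[6]=7 → slow++,fast++
(s=7,f=17) a[fast]=7≠0 swap→a[7]=7 → slow++,fast++
(s=8,f=18) a[fast]=0 → fast++

[4, 3, 8, 1, 8, 5, 7, 7, 0, 0, 0, 0, 0, 0, 0, 0, 0, 0, 0]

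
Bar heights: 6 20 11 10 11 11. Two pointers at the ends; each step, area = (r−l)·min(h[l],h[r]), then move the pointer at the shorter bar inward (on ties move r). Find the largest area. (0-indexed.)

max area = 44

l=0 r=5: min(6,11)*5=30 best=30 *, l++
l=1 r=5: min(20,11)*4=44 best=44 *, r--
l=1 r=4: min(20,11)*3=33 best=44, r--
l=1 r=3: min(20,10)*2=20 best=44, r--
l=1 r=2: min(20,11)*1=11 best=44, r--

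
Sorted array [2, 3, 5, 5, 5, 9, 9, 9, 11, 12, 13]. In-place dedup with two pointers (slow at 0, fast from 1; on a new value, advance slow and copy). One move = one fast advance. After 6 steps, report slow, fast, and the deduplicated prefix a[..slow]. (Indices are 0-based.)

slow=0 fast=1: a[fast]=3≠a[slow]=2 write a[1]=3, slow++,fast++
slow=1 fast=2: a[fast]=5≠a[slow]=3 write a[2]=5, slow++,fast++
slow=2 fast=3: a[fast]=5=a[slow] dup, fast++
slow=2 fast=4: a[fast]=5=a[slow] dup, fast++
slow=2 fast=5: a[fast]=9≠a[slow]=5 write a[3]=9, slow++,fast++
slow=3 fast=6: a[fast]=9=a[slow] dup, fast++

slow=3, fast=7, prefix=[2, 3, 5, 9]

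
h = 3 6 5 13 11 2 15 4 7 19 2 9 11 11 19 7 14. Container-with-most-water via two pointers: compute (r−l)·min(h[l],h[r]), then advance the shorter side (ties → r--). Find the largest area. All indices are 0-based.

max area = 169

l=0 r=16: min(3,14)*16=48 best=48 *, l++
l=1 r=16: min(6,14)*15=90 best=90 *, l++
l=2 r=16: min(5,14)*14=70 best=90, l++
l=3 r=16: min(13,14)*13=169 best=169 *, l++
l=4 r=16: min(11,14)*12=132 best=169, l++
l=5 r=16: min(2,14)*11=22 best=169, l++
l=6 r=16: min(15,14)*10=140 best=169, r--
l=6 r=15: min(15,7)*9=63 best=169, r--
l=6 r=14: min(15,19)*8=120 best=169, l++
l=7 r=14: min(4,19)*7=28 best=169, l++
l=8 r=14: min(7,19)*6=42 best=169, l++
l=9 r=14: min(19,19)*5=95 best=169, r--
l=9 r=13: min(19,11)*4=44 best=169, r--
l=9 r=12: min(19,11)*3=33 best=169, r--
l=9 r=11: min(19,9)*2=18 best=169, r--
l=9 r=10: min(19,2)*1=2 best=169, r--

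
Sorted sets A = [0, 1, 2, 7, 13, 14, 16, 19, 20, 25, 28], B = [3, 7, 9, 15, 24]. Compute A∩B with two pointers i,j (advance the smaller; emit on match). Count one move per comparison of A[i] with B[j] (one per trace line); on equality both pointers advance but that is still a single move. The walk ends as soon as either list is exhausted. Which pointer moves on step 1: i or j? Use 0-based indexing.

i

[i=0,j=0] 0<3 → i++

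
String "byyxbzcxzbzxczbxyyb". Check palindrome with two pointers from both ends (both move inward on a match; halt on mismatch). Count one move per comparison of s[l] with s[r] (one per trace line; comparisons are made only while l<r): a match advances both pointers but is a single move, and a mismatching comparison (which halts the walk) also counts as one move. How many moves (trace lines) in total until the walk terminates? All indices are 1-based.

[1,19] 'b'=='b' → l++,r--
[2,18] 'y'=='y' → l++,r--
[3,17] 'y'=='y' → l++,r--
[4,16] 'x'=='x' → l++,r--
[5,15] 'b'=='b' → l++,r--
[6,14] 'z'=='z' → l++,r--
[7,13] 'c'=='c' → l++,r--
[8,12] 'x'=='x' → l++,r--
[9,11] 'z'=='z' → l++,r--

9 moves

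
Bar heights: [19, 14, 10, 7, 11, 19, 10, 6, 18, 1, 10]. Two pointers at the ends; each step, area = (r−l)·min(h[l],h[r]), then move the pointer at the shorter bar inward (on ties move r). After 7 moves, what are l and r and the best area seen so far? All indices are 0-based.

l=0, r=3, best area=144

[0,10] min(19,10)*10=100 best=100 * → r--
[0,9] min(19,1)*9=9 best=100 → r--
[0,8] min(19,18)*8=144 best=144 * → r--
[0,7] min(19,6)*7=42 best=144 → r--
[0,6] min(19,10)*6=60 best=144 → r--
[0,5] min(19,19)*5=95 best=144 → r--
[0,4] min(19,11)*4=44 best=144 → r--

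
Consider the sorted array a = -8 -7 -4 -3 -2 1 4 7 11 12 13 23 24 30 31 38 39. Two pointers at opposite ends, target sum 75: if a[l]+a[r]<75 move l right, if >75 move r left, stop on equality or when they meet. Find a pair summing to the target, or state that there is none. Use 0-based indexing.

no pair

l=0 r=16: -8+39=31 <75, l++
l=1 r=16: -7+39=32 <75, l++
l=2 r=16: -4+39=35 <75, l++
l=3 r=16: -3+39=36 <75, l++
l=4 r=16: -2+39=37 <75, l++
l=5 r=16: 1+39=40 <75, l++
l=6 r=16: 4+39=43 <75, l++
l=7 r=16: 7+39=46 <75, l++
l=8 r=16: 11+39=50 <75, l++
l=9 r=16: 12+39=51 <75, l++
l=10 r=16: 13+39=52 <75, l++
l=11 r=16: 23+39=62 <75, l++
l=12 r=16: 24+39=63 <75, l++
l=13 r=16: 30+39=69 <75, l++
l=14 r=16: 31+39=70 <75, l++
l=15 r=16: 38+39=77 >75, r--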